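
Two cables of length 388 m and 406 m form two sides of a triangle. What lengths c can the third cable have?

By the triangle inequality, c must be less than 388 + 406 = 794 and greater than |388 − 406| = 18.

18 < c < 794 (m)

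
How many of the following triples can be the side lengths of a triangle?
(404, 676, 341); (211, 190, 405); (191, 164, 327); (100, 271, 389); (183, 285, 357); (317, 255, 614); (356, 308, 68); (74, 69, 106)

(341,404,676): 341+404 > 676 → valid
(190,211,405): 190+211 ≤ 405 → not valid
(164,191,327): 164+191 > 327 → valid
(100,271,389): 100+271 ≤ 389 → not valid
(183,285,357): 183+285 > 357 → valid
(255,317,614): 255+317 ≤ 614 → not valid
(68,308,356): 68+308 > 356 → valid
(69,74,106): 69+74 > 106 → valid
5 of the 8 triples form a triangle.

5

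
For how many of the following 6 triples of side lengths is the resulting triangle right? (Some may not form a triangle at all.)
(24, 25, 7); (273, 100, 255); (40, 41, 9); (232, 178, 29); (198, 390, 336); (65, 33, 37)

(24,25,7): 7²+24² = 625 = 25² → right
(273,100,255): 100²+255² = 75025 > 74529 = 273² → acute
(40,41,9): 9²+40² = 1681 = 41² → right
(232,178,29): 29+178 ≤ 232, not a triangle
(198,390,336): 198²+336² = 152100 = 390² → right
(65,33,37): 33²+37² = 2458 < 4225 = 65² → obtuse
3 of the 6 are right.

3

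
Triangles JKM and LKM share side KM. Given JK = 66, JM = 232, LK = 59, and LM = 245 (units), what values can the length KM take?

186 < KM < 298

From triangle JKM: |66 − 232| < KM < 66 + 232, i.e. 166 < KM < 298.
From triangle LKM: 186 < KM < 304.
Both must hold, so KM lies in the intersection.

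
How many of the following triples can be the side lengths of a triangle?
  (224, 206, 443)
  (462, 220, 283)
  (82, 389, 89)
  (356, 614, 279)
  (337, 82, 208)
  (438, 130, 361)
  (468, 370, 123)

4

(206,224,443): 206+224 ≤ 443 → not valid
(220,283,462): 220+283 > 462 → valid
(82,89,389): 82+89 ≤ 389 → not valid
(279,356,614): 279+356 > 614 → valid
(82,208,337): 82+208 ≤ 337 → not valid
(130,361,438): 130+361 > 438 → valid
(123,370,468): 123+370 > 468 → valid
4 of the 7 triples form a triangle.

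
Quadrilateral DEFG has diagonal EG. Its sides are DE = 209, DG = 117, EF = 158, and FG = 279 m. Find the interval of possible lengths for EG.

121 < EG < 326

From triangle DEG: |209 − 117| < EG < 209 + 117, i.e. 92 < EG < 326.
From triangle FEG: 121 < EG < 437.
Both must hold, so EG lies in the intersection.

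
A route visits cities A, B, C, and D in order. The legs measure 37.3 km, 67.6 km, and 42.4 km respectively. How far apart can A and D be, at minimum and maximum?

The maximum is all hops collinear in one direction: 37.3 + 67.6 + 42.4 = 147.3.
The longest hop is 67.6; the others sum to 79.7. Since 67.6 ≤ 79.7, the path can fold back on itself completely, so the minimum distance is 0.

0 ≤ AD ≤ 147.3 km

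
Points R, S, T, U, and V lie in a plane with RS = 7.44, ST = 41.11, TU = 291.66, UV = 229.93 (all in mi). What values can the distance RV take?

The maximum is all hops collinear in one direction: 7.44 + 41.11 + 291.66 + 229.93 = 570.14.
The longest hop is 291.66; the others sum to 278.48. Folding the others back against it leaves at least 291.66 − 278.48 = 13.18.

13.18 ≤ RV ≤ 570.14 mi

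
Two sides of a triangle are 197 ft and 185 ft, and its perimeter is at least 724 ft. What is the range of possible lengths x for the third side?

Triangle inequality alone gives 12 < x < 382.
The perimeter condition gives x ≥ 724 − 197 − 185 = 342.
Intersecting the two: 342 ≤ x < 382.

342 ≤ x < 382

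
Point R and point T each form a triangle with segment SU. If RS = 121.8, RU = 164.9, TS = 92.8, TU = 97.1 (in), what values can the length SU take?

From triangle RSU: |121.8 − 164.9| < SU < 121.8 + 164.9, i.e. 43.1 < SU < 286.7.
From triangle TSU: 4.3 < SU < 189.9.
Both must hold, so SU lies in the intersection.

43.1 < SU < 189.9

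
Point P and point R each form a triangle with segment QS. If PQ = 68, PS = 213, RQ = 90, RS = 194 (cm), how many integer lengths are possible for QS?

From triangle PQS: 145 < QS < 281.
From triangle RQS: 104 < QS < 284.
Intersection: 145 < QS < 281, so integers 146 through 280: 135 values.

135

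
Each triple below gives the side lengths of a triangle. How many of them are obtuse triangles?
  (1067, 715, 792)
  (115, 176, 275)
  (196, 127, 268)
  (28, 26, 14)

(1067,715,792): 715²+792² = 1138489 = 1067² → right
(115,176,275): 115²+176² = 44201 < 75625 = 275² → obtuse
(196,127,268): 127²+196² = 54545 < 71824 = 268² → obtuse
(28,26,14): 14²+26² = 872 > 784 = 28² → acute
2 of the 4 are obtuse.

2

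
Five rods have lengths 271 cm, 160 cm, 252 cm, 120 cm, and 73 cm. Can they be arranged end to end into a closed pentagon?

Yes

A pentagon exists iff every side is shorter than the sum of the others — equivalently, the longest side is less than the sum of the rest.
Longest side 271 < 605 (sum of the remaining 4), so yes.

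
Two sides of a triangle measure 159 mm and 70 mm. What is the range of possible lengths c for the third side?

By the triangle inequality, c must be less than 159 + 70 = 229 and greater than |159 − 70| = 89.

89 < c < 229 (mm)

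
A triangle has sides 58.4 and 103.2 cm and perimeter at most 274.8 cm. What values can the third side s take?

Triangle inequality alone gives 44.8 < s < 161.6.
The perimeter condition gives s ≤ 274.8 − 58.4 − 103.2 = 113.2.
Intersecting the two: 44.8 < s ≤ 113.2.

44.8 < s ≤ 113.2 cm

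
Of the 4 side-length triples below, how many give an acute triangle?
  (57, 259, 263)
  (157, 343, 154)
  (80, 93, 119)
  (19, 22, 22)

(57,259,263): 57²+259² = 70330 > 69169 = 263² → acute
(157,343,154): 154+157 ≤ 343, not a triangle
(80,93,119): 80²+93² = 15049 > 14161 = 119² → acute
(19,22,22): 19²+22² = 845 > 484 = 22² → acute
3 of the 4 are acute.

3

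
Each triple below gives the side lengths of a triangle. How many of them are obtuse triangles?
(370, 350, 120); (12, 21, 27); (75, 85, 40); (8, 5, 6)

(370,350,120): 120²+350² = 136900 = 370² → right
(12,21,27): 12²+21² = 585 < 729 = 27² → obtuse
(75,85,40): 40²+75² = 7225 = 85² → right
(8,5,6): 5²+6² = 61 < 64 = 8² → obtuse
2 of the 4 are obtuse.

2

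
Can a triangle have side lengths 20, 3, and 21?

Yes

The longest side is 21, and the other two sum to 23.
Since 23 > 21, the triangle inequality holds.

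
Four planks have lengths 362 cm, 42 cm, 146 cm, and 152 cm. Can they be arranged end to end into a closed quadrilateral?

No

For a quadrilateral, each side must be shorter than the sum of the others.
Here the longest side is 362, but the remaining 3 sides sum to only 340.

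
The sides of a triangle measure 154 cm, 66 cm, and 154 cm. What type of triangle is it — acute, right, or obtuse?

acute

Compare the square of the longest side to the sum of squares of the other two: 66² + 154² = 28072 > 23716 = 154².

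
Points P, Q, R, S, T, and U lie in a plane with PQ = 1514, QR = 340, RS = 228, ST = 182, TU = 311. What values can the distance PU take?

The maximum is all hops collinear in one direction: 1514 + 340 + 228 + 182 + 311 = 2575.
The longest hop is 1514; the others sum to 1061. Folding the others back against it leaves at least 1514 − 1061 = 453.

453 ≤ PU ≤ 2575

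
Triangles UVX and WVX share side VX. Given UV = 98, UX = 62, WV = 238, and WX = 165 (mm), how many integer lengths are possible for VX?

From triangle UVX: 36 < VX < 160.
From triangle WVX: 73 < VX < 403.
Intersection: 73 < VX < 160, so integers 74 through 159: 86 values.

86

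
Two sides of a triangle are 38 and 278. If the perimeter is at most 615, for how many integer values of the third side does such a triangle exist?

59

Triangle inequality: 240 < x < 316. Perimeter ≤ 615 gives x ≤ 615 − 38 − 278 = 299.
So 240 < x ≤ 299; integers 241 through 299: 59 values.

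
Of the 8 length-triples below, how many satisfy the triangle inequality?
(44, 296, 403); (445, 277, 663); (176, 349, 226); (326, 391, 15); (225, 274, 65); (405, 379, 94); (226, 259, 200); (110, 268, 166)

(44,296,403): 44+296 ≤ 403 → not valid
(277,445,663): 277+445 > 663 → valid
(176,226,349): 176+226 > 349 → valid
(15,326,391): 15+326 ≤ 391 → not valid
(65,225,274): 65+225 > 274 → valid
(94,379,405): 94+379 > 405 → valid
(200,226,259): 200+226 > 259 → valid
(110,166,268): 110+166 > 268 → valid
6 of the 8 triples form a triangle.

6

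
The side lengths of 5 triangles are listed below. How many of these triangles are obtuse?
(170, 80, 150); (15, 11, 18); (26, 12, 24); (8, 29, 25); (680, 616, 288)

1

(170,80,150): 80²+150² = 28900 = 170² → right
(15,11,18): 11²+15² = 346 > 324 = 18² → acute
(26,12,24): 12²+24² = 720 > 676 = 26² → acute
(8,29,25): 8²+25² = 689 < 841 = 29² → obtuse
(680,616,288): 288²+616² = 462400 = 680² → right
1 of the 5 is obtuse.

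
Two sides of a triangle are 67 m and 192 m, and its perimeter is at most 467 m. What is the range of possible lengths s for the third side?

125 < s ≤ 208 m

Triangle inequality alone gives 125 < s < 259.
The perimeter condition gives s ≤ 467 − 67 − 192 = 208.
Intersecting the two: 125 < s ≤ 208.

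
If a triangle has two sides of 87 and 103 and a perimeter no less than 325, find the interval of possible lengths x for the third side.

Triangle inequality alone gives 16 < x < 190.
The perimeter condition gives x ≥ 325 − 87 − 103 = 135.
Intersecting the two: 135 ≤ x < 190.

135 ≤ x < 190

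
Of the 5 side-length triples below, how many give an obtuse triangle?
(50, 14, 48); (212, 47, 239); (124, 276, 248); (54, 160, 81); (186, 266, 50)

1

(50,14,48): 14²+48² = 2500 = 50² → right
(212,47,239): 47²+212² = 47153 < 57121 = 239² → obtuse
(124,276,248): 124²+248² = 76880 > 76176 = 276² → acute
(54,160,81): 54+81 ≤ 160, not a triangle
(186,266,50): 50+186 ≤ 266, not a triangle
1 of the 5 is obtuse.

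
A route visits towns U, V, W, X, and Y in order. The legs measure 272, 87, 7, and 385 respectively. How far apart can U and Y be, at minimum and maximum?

19 ≤ UY ≤ 751

The maximum is all hops collinear in one direction: 272 + 87 + 7 + 385 = 751.
The longest hop is 385; the others sum to 366. Folding the others back against it leaves at least 385 − 366 = 19.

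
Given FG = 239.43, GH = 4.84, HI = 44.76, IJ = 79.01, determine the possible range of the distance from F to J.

The maximum is all hops collinear in one direction: 239.43 + 4.84 + 44.76 + 79.01 = 368.04.
The longest hop is 239.43; the others sum to 128.61. Folding the others back against it leaves at least 239.43 − 128.61 = 110.82.

110.82 ≤ FJ ≤ 368.04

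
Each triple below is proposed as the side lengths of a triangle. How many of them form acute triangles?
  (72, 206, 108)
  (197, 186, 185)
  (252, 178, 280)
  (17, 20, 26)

3

(72,206,108): 72+108 ≤ 206, not a triangle
(197,186,185): 185²+186² = 68821 > 38809 = 197² → acute
(252,178,280): 178²+252² = 95188 > 78400 = 280² → acute
(17,20,26): 17²+20² = 689 > 676 = 26² → acute
3 of the 4 are acute.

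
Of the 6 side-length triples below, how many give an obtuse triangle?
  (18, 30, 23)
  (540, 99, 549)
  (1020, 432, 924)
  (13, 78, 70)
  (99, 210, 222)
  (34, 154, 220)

(18,30,23): 18²+23² = 853 < 900 = 30² → obtuse
(540,99,549): 99²+540² = 301401 = 549² → right
(1020,432,924): 432²+924² = 1040400 = 1020² → right
(13,78,70): 13²+70² = 5069 < 6084 = 78² → obtuse
(99,210,222): 99²+210² = 53901 > 49284 = 222² → acute
(34,154,220): 34+154 ≤ 220, not a triangle
2 of the 6 are obtuse.

2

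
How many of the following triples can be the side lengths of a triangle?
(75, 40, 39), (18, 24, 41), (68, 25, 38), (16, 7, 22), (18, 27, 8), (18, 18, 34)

4

(39,40,75): 39+40 > 75 → valid
(18,24,41): 18+24 > 41 → valid
(25,38,68): 25+38 ≤ 68 → not valid
(7,16,22): 7+16 > 22 → valid
(8,18,27): 8+18 ≤ 27 → not valid
(18,18,34): 18+18 > 34 → valid
4 of the 6 triples form a triangle.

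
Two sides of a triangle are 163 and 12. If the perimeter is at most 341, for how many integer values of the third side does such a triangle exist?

15

Triangle inequality: 151 < x < 175. Perimeter ≤ 341 gives x ≤ 341 − 163 − 12 = 166.
So 151 < x ≤ 166; integers 152 through 166: 15 values.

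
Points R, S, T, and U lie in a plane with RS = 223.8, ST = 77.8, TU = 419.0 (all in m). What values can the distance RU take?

The maximum is all hops collinear in one direction: 223.8 + 77.8 + 419.0 = 720.6.
The longest hop is 419.0; the others sum to 301.6. Folding the others back against it leaves at least 419.0 − 301.6 = 117.4.

117.4 ≤ RU ≤ 720.6 m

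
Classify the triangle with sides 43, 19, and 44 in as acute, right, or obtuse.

acute

Compare the square of the longest side to the sum of squares of the other two: 19² + 43² = 2210 > 1936 = 44².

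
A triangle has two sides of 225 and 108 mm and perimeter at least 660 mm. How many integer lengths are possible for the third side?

6

Triangle inequality: 117 < x < 333. Perimeter ≥ 660 gives x ≥ 660 − 225 − 108 = 327.
So 327 ≤ x < 333; integers 327 through 332: 6 values.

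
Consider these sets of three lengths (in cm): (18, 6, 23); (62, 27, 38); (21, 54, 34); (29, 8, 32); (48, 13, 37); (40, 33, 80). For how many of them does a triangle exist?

5

(6,18,23): 6+18 > 23 → valid
(27,38,62): 27+38 > 62 → valid
(21,34,54): 21+34 > 54 → valid
(8,29,32): 8+29 > 32 → valid
(13,37,48): 13+37 > 48 → valid
(33,40,80): 33+40 ≤ 80 → not valid
5 of the 6 triples form a triangle.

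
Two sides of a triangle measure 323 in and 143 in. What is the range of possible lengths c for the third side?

180 < c < 466 (in)

By the triangle inequality, c must be less than 323 + 143 = 466 and greater than |323 − 143| = 180.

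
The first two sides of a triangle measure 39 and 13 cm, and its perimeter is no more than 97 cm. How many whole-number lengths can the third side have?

Triangle inequality: 26 < x < 52. Perimeter ≤ 97 gives x ≤ 97 − 39 − 13 = 45.
So 26 < x ≤ 45; integers 27 through 45: 19 values.

19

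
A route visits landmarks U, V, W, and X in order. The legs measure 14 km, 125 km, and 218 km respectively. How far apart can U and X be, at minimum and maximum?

The maximum is all hops collinear in one direction: 14 + 125 + 218 = 357.
The longest hop is 218; the others sum to 139. Folding the others back against it leaves at least 218 − 139 = 79.

79 ≤ UX ≤ 357 km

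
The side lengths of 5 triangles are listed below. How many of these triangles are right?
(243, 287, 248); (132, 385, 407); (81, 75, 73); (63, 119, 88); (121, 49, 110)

(243,287,248): 243²+248² = 120553 > 82369 = 287² → acute
(132,385,407): 132²+385² = 165649 = 407² → right
(81,75,73): 73²+75² = 10954 > 6561 = 81² → acute
(63,119,88): 63²+88² = 11713 < 14161 = 119² → obtuse
(121,49,110): 49²+110² = 14501 < 14641 = 121² → obtuse
1 of the 5 is right.

1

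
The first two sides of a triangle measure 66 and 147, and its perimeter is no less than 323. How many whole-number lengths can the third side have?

Triangle inequality: 81 < x < 213. Perimeter ≥ 323 gives x ≥ 323 − 66 − 147 = 110.
So 110 ≤ x < 213; integers 110 through 212: 103 values.

103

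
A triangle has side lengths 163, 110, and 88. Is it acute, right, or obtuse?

Compare the square of the longest side to the sum of squares of the other two: 88² + 110² = 19844 < 26569 = 163².

obtuse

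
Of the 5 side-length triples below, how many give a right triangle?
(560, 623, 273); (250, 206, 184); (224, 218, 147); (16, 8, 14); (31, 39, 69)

1

(560,623,273): 273²+560² = 388129 = 623² → right
(250,206,184): 184²+206² = 76292 > 62500 = 250² → acute
(224,218,147): 147²+218² = 69133 > 50176 = 224² → acute
(16,8,14): 8²+14² = 260 > 256 = 16² → acute
(31,39,69): 31²+39² = 2482 < 4761 = 69² → obtuse
1 of the 5 is right.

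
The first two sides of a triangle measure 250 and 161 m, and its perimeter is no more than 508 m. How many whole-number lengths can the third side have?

8

Triangle inequality: 89 < x < 411. Perimeter ≤ 508 gives x ≤ 508 − 250 − 161 = 97.
So 89 < x ≤ 97; integers 90 through 97: 8 values.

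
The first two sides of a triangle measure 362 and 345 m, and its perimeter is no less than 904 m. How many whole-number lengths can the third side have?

510

Triangle inequality: 17 < x < 707. Perimeter ≥ 904 gives x ≥ 904 − 362 − 345 = 197.
So 197 ≤ x < 707; integers 197 through 706: 510 values.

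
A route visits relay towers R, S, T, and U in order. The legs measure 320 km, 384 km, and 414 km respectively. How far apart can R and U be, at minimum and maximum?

The maximum is all hops collinear in one direction: 320 + 384 + 414 = 1118.
The longest hop is 414; the others sum to 704. Since 414 ≤ 704, the path can fold back on itself completely, so the minimum distance is 0.

0 ≤ RU ≤ 1118 km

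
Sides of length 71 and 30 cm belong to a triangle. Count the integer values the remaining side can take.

The third side lies in the open interval (41, 101).
Integers from 42 to 100 inclusive: 100 − 42 + 1 = 59.

59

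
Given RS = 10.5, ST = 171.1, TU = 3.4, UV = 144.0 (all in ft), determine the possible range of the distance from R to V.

13.2 ≤ RV ≤ 329.0 ft

The maximum is all hops collinear in one direction: 10.5 + 171.1 + 3.4 + 144.0 = 329.0.
The longest hop is 171.1; the others sum to 157.9. Folding the others back against it leaves at least 171.1 − 157.9 = 13.2.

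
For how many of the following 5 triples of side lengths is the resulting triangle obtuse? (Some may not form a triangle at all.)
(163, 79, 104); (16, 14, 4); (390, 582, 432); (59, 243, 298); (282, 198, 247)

(163,79,104): 79²+104² = 17057 < 26569 = 163² → obtuse
(16,14,4): 4²+14² = 212 < 256 = 16² → obtuse
(390,582,432): 390²+432² = 338724 = 582² → right
(59,243,298): 59²+243² = 62530 < 88804 = 298² → obtuse
(282,198,247): 198²+247² = 100213 > 79524 = 282² → acute
3 of the 5 are obtuse.

3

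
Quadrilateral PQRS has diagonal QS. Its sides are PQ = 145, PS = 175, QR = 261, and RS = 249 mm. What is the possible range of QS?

From triangle PQS: |145 − 175| < QS < 145 + 175, i.e. 30 < QS < 320.
From triangle RQS: 12 < QS < 510.
Both must hold, so QS lies in the intersection.

30 < QS < 320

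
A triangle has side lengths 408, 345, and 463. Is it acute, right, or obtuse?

Compare the square of the longest side to the sum of squares of the other two: 345² + 408² = 285489 > 214369 = 463².

acute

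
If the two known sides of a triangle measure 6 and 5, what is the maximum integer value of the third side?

10

The third side must be strictly less than 6 + 5 = 11.
The largest integer below 11 is 10.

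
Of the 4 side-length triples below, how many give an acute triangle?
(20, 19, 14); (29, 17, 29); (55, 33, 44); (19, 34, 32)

(20,19,14): 14²+19² = 557 > 400 = 20² → acute
(29,17,29): 17²+29² = 1130 > 841 = 29² → acute
(55,33,44): 33²+44² = 3025 = 55² → right
(19,34,32): 19²+32² = 1385 > 1156 = 34² → acute
3 of the 4 are acute.

3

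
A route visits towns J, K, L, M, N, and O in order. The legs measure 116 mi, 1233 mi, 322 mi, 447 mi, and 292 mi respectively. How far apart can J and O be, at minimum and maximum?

56 ≤ JO ≤ 2410 mi

The maximum is all hops collinear in one direction: 116 + 1233 + 322 + 447 + 292 = 2410.
The longest hop is 1233; the others sum to 1177. Folding the others back against it leaves at least 1233 − 1177 = 56.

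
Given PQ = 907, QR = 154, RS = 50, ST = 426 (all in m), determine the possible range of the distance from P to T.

The maximum is all hops collinear in one direction: 907 + 154 + 50 + 426 = 1537.
The longest hop is 907; the others sum to 630. Folding the others back against it leaves at least 907 − 630 = 277.

277 ≤ PT ≤ 1537 m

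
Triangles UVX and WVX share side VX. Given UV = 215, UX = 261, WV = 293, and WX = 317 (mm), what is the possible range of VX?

From triangle UVX: |215 − 261| < VX < 215 + 261, i.e. 46 < VX < 476.
From triangle WVX: 24 < VX < 610.
Both must hold, so VX lies in the intersection.

46 < VX < 476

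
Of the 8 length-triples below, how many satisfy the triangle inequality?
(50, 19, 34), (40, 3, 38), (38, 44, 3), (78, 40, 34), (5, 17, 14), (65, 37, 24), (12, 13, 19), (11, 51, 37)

4

(19,34,50): 19+34 > 50 → valid
(3,38,40): 3+38 > 40 → valid
(3,38,44): 3+38 ≤ 44 → not valid
(34,40,78): 34+40 ≤ 78 → not valid
(5,14,17): 5+14 > 17 → valid
(24,37,65): 24+37 ≤ 65 → not valid
(12,13,19): 12+13 > 19 → valid
(11,37,51): 11+37 ≤ 51 → not valid
4 of the 8 triples form a triangle.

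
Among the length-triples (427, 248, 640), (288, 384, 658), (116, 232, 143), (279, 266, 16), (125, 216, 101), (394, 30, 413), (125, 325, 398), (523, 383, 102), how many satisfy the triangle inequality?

7

(248,427,640): 248+427 > 640 → valid
(288,384,658): 288+384 > 658 → valid
(116,143,232): 116+143 > 232 → valid
(16,266,279): 16+266 > 279 → valid
(101,125,216): 101+125 > 216 → valid
(30,394,413): 30+394 > 413 → valid
(125,325,398): 125+325 > 398 → valid
(102,383,523): 102+383 ≤ 523 → not valid
7 of the 8 triples form a triangle.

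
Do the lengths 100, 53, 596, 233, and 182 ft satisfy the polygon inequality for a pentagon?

For a pentagon, each side must be shorter than the sum of the others.
Here the longest side is 596, but the remaining 4 sides sum to only 568.

No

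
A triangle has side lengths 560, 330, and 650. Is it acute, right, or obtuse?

right

Compare the square of the longest side to the sum of squares of the other two: 330² + 560² = 422500 = 650².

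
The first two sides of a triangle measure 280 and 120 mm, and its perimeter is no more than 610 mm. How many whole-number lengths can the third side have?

Triangle inequality: 160 < x < 400. Perimeter ≤ 610 gives x ≤ 610 − 280 − 120 = 210.
So 160 < x ≤ 210; integers 161 through 210: 50 values.

50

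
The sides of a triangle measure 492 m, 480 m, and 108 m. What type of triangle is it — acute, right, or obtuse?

Compare the square of the longest side to the sum of squares of the other two: 108² + 480² = 242064 = 492².

right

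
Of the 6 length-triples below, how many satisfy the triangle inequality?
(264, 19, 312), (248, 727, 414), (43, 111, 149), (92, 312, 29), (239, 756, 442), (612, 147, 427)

1

(19,264,312): 19+264 ≤ 312 → not valid
(248,414,727): 248+414 ≤ 727 → not valid
(43,111,149): 43+111 > 149 → valid
(29,92,312): 29+92 ≤ 312 → not valid
(239,442,756): 239+442 ≤ 756 → not valid
(147,427,612): 147+427 ≤ 612 → not valid
1 of the 6 triples forms a triangle.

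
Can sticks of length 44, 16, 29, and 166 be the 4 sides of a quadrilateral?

For a quadrilateral, each side must be shorter than the sum of the others.
Here the longest side is 166, but the remaining 3 sides sum to only 89.

No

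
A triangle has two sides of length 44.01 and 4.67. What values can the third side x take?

39.34 < x < 48.68

By the triangle inequality, x must be less than 44.01 + 4.67 = 48.68 and greater than |44.01 − 4.67| = 39.34.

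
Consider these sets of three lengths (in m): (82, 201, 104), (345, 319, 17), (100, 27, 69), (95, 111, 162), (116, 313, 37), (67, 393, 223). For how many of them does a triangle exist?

1

(82,104,201): 82+104 ≤ 201 → not valid
(17,319,345): 17+319 ≤ 345 → not valid
(27,69,100): 27+69 ≤ 100 → not valid
(95,111,162): 95+111 > 162 → valid
(37,116,313): 37+116 ≤ 313 → not valid
(67,223,393): 67+223 ≤ 393 → not valid
1 of the 6 triples forms a triangle.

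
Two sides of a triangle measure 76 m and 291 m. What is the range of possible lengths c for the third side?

By the triangle inequality, c must be less than 76 + 291 = 367 and greater than |76 − 291| = 215.

215 < c < 367 (m)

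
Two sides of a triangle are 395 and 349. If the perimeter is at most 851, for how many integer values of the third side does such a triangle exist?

Triangle inequality: 46 < x < 744. Perimeter ≤ 851 gives x ≤ 851 − 395 − 349 = 107.
So 46 < x ≤ 107; integers 47 through 107: 61 values.

61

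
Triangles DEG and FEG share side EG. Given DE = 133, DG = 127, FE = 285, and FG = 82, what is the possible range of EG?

From triangle DEG: |133 − 127| < EG < 133 + 127, i.e. 6 < EG < 260.
From triangle FEG: 203 < EG < 367.
Both must hold, so EG lies in the intersection.

203 < EG < 260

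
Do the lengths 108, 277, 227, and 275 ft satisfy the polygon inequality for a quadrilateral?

A quadrilateral exists iff every side is shorter than the sum of the others — equivalently, the longest side is less than the sum of the rest.
Longest side 277 < 610 (sum of the remaining 3), so yes.

Yes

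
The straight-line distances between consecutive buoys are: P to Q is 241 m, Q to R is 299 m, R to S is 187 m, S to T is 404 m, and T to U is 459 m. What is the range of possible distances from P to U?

0 ≤ PU ≤ 1590 m

The maximum is all hops collinear in one direction: 241 + 299 + 187 + 404 + 459 = 1590.
The longest hop is 459; the others sum to 1131. Since 459 ≤ 1131, the path can fold back on itself completely, so the minimum distance is 0.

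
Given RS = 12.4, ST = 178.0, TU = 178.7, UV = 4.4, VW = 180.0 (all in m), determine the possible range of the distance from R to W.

0 ≤ RW ≤ 553.5 m

The maximum is all hops collinear in one direction: 12.4 + 178.0 + 178.7 + 4.4 + 180.0 = 553.5.
The longest hop is 180.0; the others sum to 373.5. Since 180.0 ≤ 373.5, the path can fold back on itself completely, so the minimum distance is 0.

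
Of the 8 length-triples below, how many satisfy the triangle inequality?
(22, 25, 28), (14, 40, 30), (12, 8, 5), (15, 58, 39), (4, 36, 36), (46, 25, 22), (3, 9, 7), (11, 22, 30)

7

(22,25,28): 22+25 > 28 → valid
(14,30,40): 14+30 > 40 → valid
(5,8,12): 5+8 > 12 → valid
(15,39,58): 15+39 ≤ 58 → not valid
(4,36,36): 4+36 > 36 → valid
(22,25,46): 22+25 > 46 → valid
(3,7,9): 3+7 > 9 → valid
(11,22,30): 11+22 > 30 → valid
7 of the 8 triples form a triangle.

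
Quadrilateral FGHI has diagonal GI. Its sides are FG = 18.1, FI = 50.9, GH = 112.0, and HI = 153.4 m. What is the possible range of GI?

From triangle FGI: |18.1 − 50.9| < GI < 18.1 + 50.9, i.e. 32.8 < GI < 69.0.
From triangle HGI: 41.4 < GI < 265.4.
Both must hold, so GI lies in the intersection.

41.4 < GI < 69.0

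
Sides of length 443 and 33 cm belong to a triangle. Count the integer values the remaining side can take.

The third side lies in the open interval (410, 476).
Integers from 411 to 475 inclusive: 475 − 411 + 1 = 65.

65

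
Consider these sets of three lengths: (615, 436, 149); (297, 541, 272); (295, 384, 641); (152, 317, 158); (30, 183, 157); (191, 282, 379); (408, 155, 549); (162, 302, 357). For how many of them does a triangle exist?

6

(149,436,615): 149+436 ≤ 615 → not valid
(272,297,541): 272+297 > 541 → valid
(295,384,641): 295+384 > 641 → valid
(152,158,317): 152+158 ≤ 317 → not valid
(30,157,183): 30+157 > 183 → valid
(191,282,379): 191+282 > 379 → valid
(155,408,549): 155+408 > 549 → valid
(162,302,357): 162+302 > 357 → valid
6 of the 8 triples form a triangle.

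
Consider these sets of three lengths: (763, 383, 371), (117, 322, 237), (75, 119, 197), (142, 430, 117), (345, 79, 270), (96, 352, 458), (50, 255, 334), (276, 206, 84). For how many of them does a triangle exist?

3

(371,383,763): 371+383 ≤ 763 → not valid
(117,237,322): 117+237 > 322 → valid
(75,119,197): 75+119 ≤ 197 → not valid
(117,142,430): 117+142 ≤ 430 → not valid
(79,270,345): 79+270 > 345 → valid
(96,352,458): 96+352 ≤ 458 → not valid
(50,255,334): 50+255 ≤ 334 → not valid
(84,206,276): 84+206 > 276 → valid
3 of the 8 triples form a triangle.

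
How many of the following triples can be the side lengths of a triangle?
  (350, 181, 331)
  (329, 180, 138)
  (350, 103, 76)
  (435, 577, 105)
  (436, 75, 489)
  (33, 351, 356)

3

(181,331,350): 181+331 > 350 → valid
(138,180,329): 138+180 ≤ 329 → not valid
(76,103,350): 76+103 ≤ 350 → not valid
(105,435,577): 105+435 ≤ 577 → not valid
(75,436,489): 75+436 > 489 → valid
(33,351,356): 33+351 > 356 → valid
3 of the 6 triples form a triangle.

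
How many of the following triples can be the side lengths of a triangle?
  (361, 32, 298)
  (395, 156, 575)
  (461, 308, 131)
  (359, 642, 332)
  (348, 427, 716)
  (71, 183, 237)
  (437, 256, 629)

(32,298,361): 32+298 ≤ 361 → not valid
(156,395,575): 156+395 ≤ 575 → not valid
(131,308,461): 131+308 ≤ 461 → not valid
(332,359,642): 332+359 > 642 → valid
(348,427,716): 348+427 > 716 → valid
(71,183,237): 71+183 > 237 → valid
(256,437,629): 256+437 > 629 → valid
4 of the 7 triples form a triangle.

4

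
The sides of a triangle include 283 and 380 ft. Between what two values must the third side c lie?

By the triangle inequality, c must be less than 283 + 380 = 663 and greater than |283 − 380| = 97.

97 < c < 663 (ft)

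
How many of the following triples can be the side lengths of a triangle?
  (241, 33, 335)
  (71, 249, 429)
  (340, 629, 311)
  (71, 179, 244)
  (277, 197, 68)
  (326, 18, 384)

(33,241,335): 33+241 ≤ 335 → not valid
(71,249,429): 71+249 ≤ 429 → not valid
(311,340,629): 311+340 > 629 → valid
(71,179,244): 71+179 > 244 → valid
(68,197,277): 68+197 ≤ 277 → not valid
(18,326,384): 18+326 ≤ 384 → not valid
2 of the 6 triples form a triangle.

2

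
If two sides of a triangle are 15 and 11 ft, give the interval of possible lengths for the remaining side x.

By the triangle inequality, x must be less than 15 + 11 = 26 and greater than |15 − 11| = 4.

4 < x < 26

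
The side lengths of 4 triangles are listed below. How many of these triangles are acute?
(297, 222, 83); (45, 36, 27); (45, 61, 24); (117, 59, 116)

1

(297,222,83): 83²+222² = 56173 < 88209 = 297² → obtuse
(45,36,27): 27²+36² = 2025 = 45² → right
(45,61,24): 24²+45² = 2601 < 3721 = 61² → obtuse
(117,59,116): 59²+116² = 16937 > 13689 = 117² → acute
1 of the 4 is acute.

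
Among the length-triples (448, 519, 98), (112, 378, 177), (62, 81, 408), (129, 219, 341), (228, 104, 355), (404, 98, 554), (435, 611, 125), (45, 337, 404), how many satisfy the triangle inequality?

(98,448,519): 98+448 > 519 → valid
(112,177,378): 112+177 ≤ 378 → not valid
(62,81,408): 62+81 ≤ 408 → not valid
(129,219,341): 129+219 > 341 → valid
(104,228,355): 104+228 ≤ 355 → not valid
(98,404,554): 98+404 ≤ 554 → not valid
(125,435,611): 125+435 ≤ 611 → not valid
(45,337,404): 45+337 ≤ 404 → not valid
2 of the 8 triples form a triangle.

2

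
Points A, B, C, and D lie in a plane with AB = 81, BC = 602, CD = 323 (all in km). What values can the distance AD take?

The maximum is all hops collinear in one direction: 81 + 602 + 323 = 1006.
The longest hop is 602; the others sum to 404. Folding the others back against it leaves at least 602 − 404 = 198.

198 ≤ AD ≤ 1006 km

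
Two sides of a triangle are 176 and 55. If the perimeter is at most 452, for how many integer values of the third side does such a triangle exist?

Triangle inequality: 121 < x < 231. Perimeter ≤ 452 gives x ≤ 452 − 176 − 55 = 221.
So 121 < x ≤ 221; integers 122 through 221: 100 values.

100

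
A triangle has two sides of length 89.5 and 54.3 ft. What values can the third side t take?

By the triangle inequality, t must be less than 89.5 + 54.3 = 143.8 and greater than |89.5 − 54.3| = 35.2.

35.2 < t < 143.8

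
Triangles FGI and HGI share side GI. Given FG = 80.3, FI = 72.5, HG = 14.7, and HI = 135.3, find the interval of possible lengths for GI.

From triangle FGI: |80.3 − 72.5| < GI < 80.3 + 72.5, i.e. 7.8 < GI < 152.8.
From triangle HGI: 120.6 < GI < 150.0.
Both must hold, so GI lies in the intersection.

120.6 < GI < 150.0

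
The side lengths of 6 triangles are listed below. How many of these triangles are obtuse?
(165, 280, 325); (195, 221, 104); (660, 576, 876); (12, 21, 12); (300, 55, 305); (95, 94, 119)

(165,280,325): 165²+280² = 105625 = 325² → right
(195,221,104): 104²+195² = 48841 = 221² → right
(660,576,876): 576²+660² = 767376 = 876² → right
(12,21,12): 12²+12² = 288 < 441 = 21² → obtuse
(300,55,305): 55²+300² = 93025 = 305² → right
(95,94,119): 94²+95² = 17861 > 14161 = 119² → acute
1 of the 6 is obtuse.

1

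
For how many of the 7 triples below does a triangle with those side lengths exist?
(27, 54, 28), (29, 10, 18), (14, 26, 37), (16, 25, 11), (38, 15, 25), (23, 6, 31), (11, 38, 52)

4

(27,28,54): 27+28 > 54 → valid
(10,18,29): 10+18 ≤ 29 → not valid
(14,26,37): 14+26 > 37 → valid
(11,16,25): 11+16 > 25 → valid
(15,25,38): 15+25 > 38 → valid
(6,23,31): 6+23 ≤ 31 → not valid
(11,38,52): 11+38 ≤ 52 → not valid
4 of the 7 triples form a triangle.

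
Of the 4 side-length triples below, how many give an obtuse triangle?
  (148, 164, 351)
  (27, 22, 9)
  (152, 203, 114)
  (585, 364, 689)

(148,164,351): 148+164 ≤ 351, not a triangle
(27,22,9): 9²+22² = 565 < 729 = 27² → obtuse
(152,203,114): 114²+152² = 36100 < 41209 = 203² → obtuse
(585,364,689): 364²+585² = 474721 = 689² → right
2 of the 4 are obtuse.

2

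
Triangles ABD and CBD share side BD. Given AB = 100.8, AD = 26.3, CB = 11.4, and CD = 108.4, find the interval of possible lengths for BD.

From triangle ABD: |100.8 − 26.3| < BD < 100.8 + 26.3, i.e. 74.5 < BD < 127.1.
From triangle CBD: 97.0 < BD < 119.8.
Both must hold, so BD lies in the intersection.

97.0 < BD < 119.8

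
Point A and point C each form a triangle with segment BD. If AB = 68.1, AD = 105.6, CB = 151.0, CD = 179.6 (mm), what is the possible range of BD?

37.5 < BD < 173.7

From triangle ABD: |68.1 − 105.6| < BD < 68.1 + 105.6, i.e. 37.5 < BD < 173.7.
From triangle CBD: 28.6 < BD < 330.6.
Both must hold, so BD lies in the intersection.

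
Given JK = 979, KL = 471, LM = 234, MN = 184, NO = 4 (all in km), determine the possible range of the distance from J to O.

The maximum is all hops collinear in one direction: 979 + 471 + 234 + 184 + 4 = 1872.
The longest hop is 979; the others sum to 893. Folding the others back against it leaves at least 979 − 893 = 86.

86 ≤ JO ≤ 1872 km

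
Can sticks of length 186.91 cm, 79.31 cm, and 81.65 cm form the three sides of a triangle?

The longest side is 186.91, but the other two sum to only 160.96.
160.96 < 186.91, so the triangle inequality fails.

No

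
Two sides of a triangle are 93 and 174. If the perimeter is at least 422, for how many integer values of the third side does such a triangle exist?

Triangle inequality: 81 < x < 267. Perimeter ≥ 422 gives x ≥ 422 − 93 − 174 = 155.
So 155 ≤ x < 267; integers 155 through 266: 112 values.

112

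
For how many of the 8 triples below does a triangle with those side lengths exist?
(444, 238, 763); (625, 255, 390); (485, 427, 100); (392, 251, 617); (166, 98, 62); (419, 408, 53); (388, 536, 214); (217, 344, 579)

(238,444,763): 238+444 ≤ 763 → not valid
(255,390,625): 255+390 > 625 → valid
(100,427,485): 100+427 > 485 → valid
(251,392,617): 251+392 > 617 → valid
(62,98,166): 62+98 ≤ 166 → not valid
(53,408,419): 53+408 > 419 → valid
(214,388,536): 214+388 > 536 → valid
(217,344,579): 217+344 ≤ 579 → not valid
5 of the 8 triples form a triangle.

5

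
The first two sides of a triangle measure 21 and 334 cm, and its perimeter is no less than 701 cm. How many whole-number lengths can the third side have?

Triangle inequality: 313 < x < 355. Perimeter ≥ 701 gives x ≥ 701 − 21 − 334 = 346.
So 346 ≤ x < 355; integers 346 through 354: 9 values.

9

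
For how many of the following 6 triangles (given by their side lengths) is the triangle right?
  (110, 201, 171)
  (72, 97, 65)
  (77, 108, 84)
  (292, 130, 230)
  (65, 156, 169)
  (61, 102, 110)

2

(110,201,171): 110²+171² = 41341 > 40401 = 201² → acute
(72,97,65): 65²+72² = 9409 = 97² → right
(77,108,84): 77²+84² = 12985 > 11664 = 108² → acute
(292,130,230): 130²+230² = 69800 < 85264 = 292² → obtuse
(65,156,169): 65²+156² = 28561 = 169² → right
(61,102,110): 61²+102² = 14125 > 12100 = 110² → acute
2 of the 6 are right.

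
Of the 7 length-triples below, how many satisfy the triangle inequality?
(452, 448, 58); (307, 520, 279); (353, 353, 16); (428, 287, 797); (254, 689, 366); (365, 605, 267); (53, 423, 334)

(58,448,452): 58+448 > 452 → valid
(279,307,520): 279+307 > 520 → valid
(16,353,353): 16+353 > 353 → valid
(287,428,797): 287+428 ≤ 797 → not valid
(254,366,689): 254+366 ≤ 689 → not valid
(267,365,605): 267+365 > 605 → valid
(53,334,423): 53+334 ≤ 423 → not valid
4 of the 7 triples form a triangle.

4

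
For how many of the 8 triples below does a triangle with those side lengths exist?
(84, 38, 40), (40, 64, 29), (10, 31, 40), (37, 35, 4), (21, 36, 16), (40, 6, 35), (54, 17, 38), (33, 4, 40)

(38,40,84): 38+40 ≤ 84 → not valid
(29,40,64): 29+40 > 64 → valid
(10,31,40): 10+31 > 40 → valid
(4,35,37): 4+35 > 37 → valid
(16,21,36): 16+21 > 36 → valid
(6,35,40): 6+35 > 40 → valid
(17,38,54): 17+38 > 54 → valid
(4,33,40): 4+33 ≤ 40 → not valid
6 of the 8 triples form a triangle.

6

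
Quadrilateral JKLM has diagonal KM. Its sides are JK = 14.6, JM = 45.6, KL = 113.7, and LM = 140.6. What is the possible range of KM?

From triangle JKM: |14.6 − 45.6| < KM < 14.6 + 45.6, i.e. 31.0 < KM < 60.2.
From triangle LKM: 26.9 < KM < 254.3.
Both must hold, so KM lies in the intersection.

31.0 < KM < 60.2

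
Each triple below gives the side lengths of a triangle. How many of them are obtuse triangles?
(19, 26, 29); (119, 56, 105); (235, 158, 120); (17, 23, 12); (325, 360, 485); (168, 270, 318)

(19,26,29): 19²+26² = 1037 > 841 = 29² → acute
(119,56,105): 56²+105² = 14161 = 119² → right
(235,158,120): 120²+158² = 39364 < 55225 = 235² → obtuse
(17,23,12): 12²+17² = 433 < 529 = 23² → obtuse
(325,360,485): 325²+360² = 235225 = 485² → right
(168,270,318): 168²+270² = 101124 = 318² → right
2 of the 6 are obtuse.

2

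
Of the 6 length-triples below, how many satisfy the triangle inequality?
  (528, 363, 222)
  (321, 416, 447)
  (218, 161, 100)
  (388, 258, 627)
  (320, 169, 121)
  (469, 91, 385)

(222,363,528): 222+363 > 528 → valid
(321,416,447): 321+416 > 447 → valid
(100,161,218): 100+161 > 218 → valid
(258,388,627): 258+388 > 627 → valid
(121,169,320): 121+169 ≤ 320 → not valid
(91,385,469): 91+385 > 469 → valid
5 of the 6 triples form a triangle.

5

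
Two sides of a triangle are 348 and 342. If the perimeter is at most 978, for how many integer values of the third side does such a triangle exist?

Triangle inequality: 6 < x < 690. Perimeter ≤ 978 gives x ≤ 978 − 348 − 342 = 288.
So 6 < x ≤ 288; integers 7 through 288: 282 values.

282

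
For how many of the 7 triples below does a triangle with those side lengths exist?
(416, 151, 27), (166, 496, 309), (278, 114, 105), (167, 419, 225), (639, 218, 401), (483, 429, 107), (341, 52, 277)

1

(27,151,416): 27+151 ≤ 416 → not valid
(166,309,496): 166+309 ≤ 496 → not valid
(105,114,278): 105+114 ≤ 278 → not valid
(167,225,419): 167+225 ≤ 419 → not valid
(218,401,639): 218+401 ≤ 639 → not valid
(107,429,483): 107+429 > 483 → valid
(52,277,341): 52+277 ≤ 341 → not valid
1 of the 7 triples forms a triangle.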